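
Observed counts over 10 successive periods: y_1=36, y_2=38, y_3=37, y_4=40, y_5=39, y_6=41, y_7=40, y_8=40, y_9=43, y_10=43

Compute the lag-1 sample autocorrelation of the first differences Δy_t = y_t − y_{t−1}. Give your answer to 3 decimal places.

-0.700

First differences Δy: 2, -1, 3, -1, 2, -1, 0, 3, 0
Mean of differences = 0.7778
Numerator Σ(Δy_t−Δȳ)(Δy_{t+1}−Δȳ) = -16.4938
Denominator Σ(Δy_t−Δȳ)² = 23.5556
r_1(Δy) = -16.4938 / 23.5556 = -0.700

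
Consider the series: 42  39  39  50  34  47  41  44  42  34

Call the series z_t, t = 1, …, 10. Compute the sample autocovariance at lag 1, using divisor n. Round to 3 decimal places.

Mean z̄ = (42 + 39 + 39 + 50 + 34 + 47 + 41 + 44 + 42 + 34)/10 = 41.2000
Σ_{t=1}^{9}(z_t−z̄)(z_{t+1}−z̄) = -126.6400
γ_1 = -126.6400 / 10 = -12.664

-12.664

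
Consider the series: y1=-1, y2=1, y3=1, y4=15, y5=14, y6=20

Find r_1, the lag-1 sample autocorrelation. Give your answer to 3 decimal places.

Mean ȳ = (-1 + 1 + 1 + 15 + 14 + 20)/6 = 8.3333
Deviations from mean: -9.3333, -7.3333, -7.3333, 6.6667, 5.6667, 11.6667
Σ(y_t−ȳ)(y_{t+1}−ȳ) = (68.4444) + (53.7778) + (-48.8889) + (37.7778) + (66.1111) = 177.2222
Denominator Σ(y_t−ȳ)² = 407.3333
r_1 = 177.2222 / 407.3333 = 0.435

0.435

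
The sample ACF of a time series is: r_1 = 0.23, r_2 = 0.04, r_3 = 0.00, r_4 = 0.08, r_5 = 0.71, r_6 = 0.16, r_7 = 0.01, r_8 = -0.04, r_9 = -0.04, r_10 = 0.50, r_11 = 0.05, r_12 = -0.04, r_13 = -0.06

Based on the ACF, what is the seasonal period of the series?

5

The largest autocorrelation is r_5 = 0.71, with a weaker echo at lag 10 (0.50); the remaining lags stay at or below 0.23. The elevated value at lag 1 (0.23), dropping to 0.04 at lag 2, reflects decaying short-term dependence rather than seasonality.
The dominant spike at lag 5 indicates a seasonal period of 5.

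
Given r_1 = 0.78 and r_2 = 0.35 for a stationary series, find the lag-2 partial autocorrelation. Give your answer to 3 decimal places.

φ_{22} = (r_2 − r_1²) / (1 − r_1²)
r_1² = (0.78)² = 0.6084
Numerator = 0.35 − 0.6084 = -0.2584; denominator = 1 − 0.6084 = 0.3916
φ_{22} = -0.2584 / 0.3916 = -0.660

-0.660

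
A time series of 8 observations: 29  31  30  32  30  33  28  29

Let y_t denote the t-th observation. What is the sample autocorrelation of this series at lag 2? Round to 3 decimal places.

0.186

Mean ȳ = (29 + 31 + 30 + 32 + 30 + 33 + 28 + 29)/8 = 30.2500
Deviations from mean: -1.2500, 0.7500, -0.2500, 1.7500, -0.2500, 2.7500, -2.2500, -1.2500
Numerator Σ_{t=1}^{6}(y_t−ȳ)(y_{t+2}−ȳ) = 3.6250
Denominator Σ(y_t−ȳ)² = 19.5000
r_2 = 3.6250 / 19.5000 = 0.186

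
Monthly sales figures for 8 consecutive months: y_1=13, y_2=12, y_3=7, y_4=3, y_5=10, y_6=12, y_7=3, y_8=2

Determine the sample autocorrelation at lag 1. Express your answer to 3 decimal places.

Mean ȳ = (13 + 12 + 7 + 3 + 10 + 12 + 3 + 2)/8 = 7.7500
Numerator Σ_{t=1}^{7}(y_t−ȳ)(y_{t+1}−ȳ) = 28.6875
Denominator Σ(y_t−ȳ)² = 147.5000
r_1 = 28.6875 / 147.5000 = 0.194

0.194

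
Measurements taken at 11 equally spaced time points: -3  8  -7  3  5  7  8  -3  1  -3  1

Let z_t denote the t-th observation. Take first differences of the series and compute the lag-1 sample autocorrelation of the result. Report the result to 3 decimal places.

-0.597

First differences Δz: 11, -15, 10, 2, 2, 1, -11, 4, -4, 4
Mean of differences = 0.4000
Numerator Σ(Δz_t−Δz̄)(Δz_{t+1}−Δz̄) = -371.7600
Denominator Σ(Δz_t−Δz̄)² = 622.4000
r_1(Δz) = -371.7600 / 622.4000 = -0.597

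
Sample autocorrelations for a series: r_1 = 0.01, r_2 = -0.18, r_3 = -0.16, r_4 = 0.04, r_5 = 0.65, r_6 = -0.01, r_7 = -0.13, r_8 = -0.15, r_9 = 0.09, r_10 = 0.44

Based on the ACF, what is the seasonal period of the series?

5

The largest autocorrelation is r_5 = 0.65, with a weaker echo at lag 10 (0.44); the remaining lags stay at or below 0.09.
The dominant spike at lag 5 indicates a seasonal period of 5.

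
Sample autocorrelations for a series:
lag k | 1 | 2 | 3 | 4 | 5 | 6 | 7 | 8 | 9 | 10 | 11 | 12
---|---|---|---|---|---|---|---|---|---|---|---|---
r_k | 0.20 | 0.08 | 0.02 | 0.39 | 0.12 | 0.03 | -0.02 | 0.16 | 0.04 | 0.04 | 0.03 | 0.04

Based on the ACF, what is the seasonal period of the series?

The largest autocorrelation is r_4 = 0.39; the remaining lags stay at or below 0.20. The elevated value at lag 1 (0.20), dropping to 0.08 at lag 2, reflects decaying short-term dependence rather than seasonality.
The dominant spike at lag 4 indicates a seasonal period of 4.

4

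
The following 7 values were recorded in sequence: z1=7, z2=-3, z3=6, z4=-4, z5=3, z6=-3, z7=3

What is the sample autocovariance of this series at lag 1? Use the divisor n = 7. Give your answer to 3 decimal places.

Mean z̄ = (7 − 3 + 6 − 4 + 3 − 3 + 3)/7 = 1.2857
Σ_{t=1}^{6}(z_t−z̄)(z_{t+1}−z̄) = -93.3673
γ_1 = -93.3673 / 7 = -13.338

-13.338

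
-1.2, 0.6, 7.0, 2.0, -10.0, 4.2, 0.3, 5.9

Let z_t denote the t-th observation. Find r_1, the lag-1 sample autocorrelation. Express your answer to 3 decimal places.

-0.239

Mean z̄ = (-1.2 + 0.6 + 7.0 + 2.0 − 10.0 + 4.2 + 0.3 + 5.9)/8 = 1.1000
Deviations from mean: -2.3000, -0.5000, 5.9000, 0.9000, -11.1000, 3.1000, -0.8000, 4.8000
Σ(z_t−z̄)(z_{t+1}−z̄) = (1.1500) + (-2.9500) + (5.3100) + (-9.9900) + (-34.4100) + (-2.4800) + (-3.8400) = -47.2100
Denominator Σ(z_t−z̄)² = 197.6600
r_1 = -47.2100 / 197.6600 = -0.239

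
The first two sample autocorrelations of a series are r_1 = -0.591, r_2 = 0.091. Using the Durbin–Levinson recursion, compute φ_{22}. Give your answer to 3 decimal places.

-0.397

φ_{22} = (r_2 − r_1²) / (1 − r_1²)
r_1² = (-0.591)² = 0.349281
Numerator = 0.091 − 0.3493 = -0.2583; denominator = 1 − 0.3493 = 0.6507
φ_{22} = -0.2583 / 0.6507 = -0.397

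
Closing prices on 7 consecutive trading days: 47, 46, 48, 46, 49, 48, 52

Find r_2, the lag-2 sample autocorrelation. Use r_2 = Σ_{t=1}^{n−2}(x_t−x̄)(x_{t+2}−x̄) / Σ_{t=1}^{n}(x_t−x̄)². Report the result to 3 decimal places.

Mean x̄ = (47 + 46 + 48 + 46 + 49 + 48 + 52)/7 = 48.0000
Deviations from mean: -1.0000, -2.0000, 0.0000, -2.0000, 1.0000, 0.0000, 4.0000
Σ(x_t−x̄)(x_{t+2}−x̄) = (0.0000) + (4.0000) + (0.0000) + (0.0000) + (4.0000) = 8.0000
Denominator Σ(x_t−x̄)² = 26.0000
r_2 = 8.0000 / 26.0000 = 0.308

0.308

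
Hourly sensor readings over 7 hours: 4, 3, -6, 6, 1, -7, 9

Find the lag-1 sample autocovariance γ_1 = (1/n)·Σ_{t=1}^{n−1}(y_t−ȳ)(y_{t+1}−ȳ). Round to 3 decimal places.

Mean ȳ = (4 + 3 − 6 + 6 + 1 − 7 + 9)/7 = 1.4286
Σ_{t=1}^{6}(y_t−ȳ)(y_{t+1}−ȳ) = -103.7551
γ_1 = -103.7551 / 7 = -14.822

-14.822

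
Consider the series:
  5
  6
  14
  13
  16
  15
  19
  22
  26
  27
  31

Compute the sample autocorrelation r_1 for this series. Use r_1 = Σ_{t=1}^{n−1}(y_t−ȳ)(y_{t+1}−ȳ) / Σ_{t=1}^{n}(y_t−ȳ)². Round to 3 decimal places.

Mean ȳ = (5 + 6 + 14 + 13 + 16 + 15 + 19 + 22 + 26 + 27 + 31)/11 = 17.6364
Numerator Σ_{t=1}^{10}(y_t−ȳ)(y_{t+1}−ȳ) = 460.4132
Denominator Σ(y_t−ȳ)² = 696.5455
r_1 = 460.4132 / 696.5455 = 0.661

0.661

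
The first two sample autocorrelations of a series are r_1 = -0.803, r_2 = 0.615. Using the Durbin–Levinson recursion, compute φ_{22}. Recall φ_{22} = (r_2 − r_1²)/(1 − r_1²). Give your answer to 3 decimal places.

φ_{22} = (r_2 − r_1²) / (1 − r_1²)
r_1² = (-0.803)² = 0.644809
Numerator = 0.615 − 0.6448 = -0.0298; denominator = 1 − 0.6448 = 0.3552
φ_{22} = -0.0298 / 0.3552 = -0.084

-0.084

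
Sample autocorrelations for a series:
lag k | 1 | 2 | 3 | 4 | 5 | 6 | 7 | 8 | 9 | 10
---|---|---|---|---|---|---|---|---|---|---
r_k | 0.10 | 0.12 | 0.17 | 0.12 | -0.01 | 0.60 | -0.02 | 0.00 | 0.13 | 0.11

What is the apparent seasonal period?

6

The largest autocorrelation is r_6 = 0.60; the remaining lags stay at or below 0.17.
The dominant spike at lag 6 indicates a seasonal period of 6.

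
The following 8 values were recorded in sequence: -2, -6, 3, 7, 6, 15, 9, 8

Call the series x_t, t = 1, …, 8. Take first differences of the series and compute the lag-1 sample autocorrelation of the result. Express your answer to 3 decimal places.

-0.388

First differences Δx: -4, 9, 4, -1, 9, -6, -1
Mean of differences = 1.4286
Numerator Σ(Δx_t−Δx̄)(Δx_{t+1}−Δx̄) = -84.4694
Denominator Σ(Δx_t−Δx̄)² = 217.7143
r_1(Δx) = -84.4694 / 217.7143 = -0.388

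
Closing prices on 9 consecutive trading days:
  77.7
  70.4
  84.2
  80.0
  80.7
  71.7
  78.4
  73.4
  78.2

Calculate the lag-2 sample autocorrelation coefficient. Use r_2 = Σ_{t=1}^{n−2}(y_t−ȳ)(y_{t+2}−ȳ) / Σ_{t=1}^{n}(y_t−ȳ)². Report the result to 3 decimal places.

Mean ȳ = (77.7 + 70.4 + 84.2 + 80.0 + 80.7 + 71.7 + 78.4 + 73.4 + 78.2)/9 = 77.1889
Σ(y_t−ȳ)(y_{t+2}−ȳ) = (3.5835) + (-19.0843) + (24.6168) + (-15.4299) + (4.2523) + (20.7968) + (1.2246) = 19.9598
Denominator Σ(y_t−ȳ)² = 162.7089
r_2 = 19.9598 / 162.7089 = 0.123

0.123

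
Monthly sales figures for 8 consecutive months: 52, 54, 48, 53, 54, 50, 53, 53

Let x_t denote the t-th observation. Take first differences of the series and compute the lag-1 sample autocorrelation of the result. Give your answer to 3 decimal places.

-0.582

First differences Δx: 2, -6, 5, 1, -4, 3, 0
Mean of differences = 0.1429
Numerator Σ(Δx_t−Δx̄)(Δx_{t+1}−Δx̄) = -52.8776
Denominator Σ(Δx_t−Δx̄)² = 90.8571
r_1(Δx) = -52.8776 / 90.8571 = -0.582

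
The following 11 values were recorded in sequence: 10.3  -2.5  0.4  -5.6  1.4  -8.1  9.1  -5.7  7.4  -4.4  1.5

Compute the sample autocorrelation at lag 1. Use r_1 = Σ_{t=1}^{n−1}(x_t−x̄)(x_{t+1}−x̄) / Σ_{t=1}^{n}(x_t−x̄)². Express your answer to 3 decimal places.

-0.628

Mean x̄ = (10.3 − 2.5 + 0.4 − 5.6 + 1.4 − 8.1 + 9.1 − 5.7 + 7.4 − 4.4 + 1.5)/11 = 0.3455
Numerator Σ_{t=1}^{10}(x_t−x̄)(x_{t+1}−x̄) = -252.4457
Denominator Σ(x_t−x̄)² = 401.7873
r_1 = -252.4457 / 401.7873 = -0.628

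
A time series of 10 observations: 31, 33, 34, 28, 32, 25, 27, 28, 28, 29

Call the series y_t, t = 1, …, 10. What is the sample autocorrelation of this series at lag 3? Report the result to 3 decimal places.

Mean ȳ = (31 + 33 + 34 + 28 + 32 + 25 + 27 + 28 + 28 + 29)/10 = 29.5000
Σ(y_t−ȳ)(y_{t+3}−ȳ) = (-2.2500) + (8.7500) + (-20.2500) + (3.7500) + (-3.7500) + (6.7500) + (1.2500) = -5.7500
Denominator Σ(y_t−ȳ)² = 74.5000
r_3 = -5.7500 / 74.5000 = -0.077

-0.077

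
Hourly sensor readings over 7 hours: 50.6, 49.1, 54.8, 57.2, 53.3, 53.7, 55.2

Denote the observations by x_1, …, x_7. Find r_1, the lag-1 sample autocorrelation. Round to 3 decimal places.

0.249

Mean x̄ = (50.6 + 49.1 + 54.8 + 57.2 + 53.3 + 53.7 + 55.2)/7 = 53.4143
Σ(x_t−x̄)(x_{t+1}−x̄) = (12.1416) + (-5.9784) + (5.2459) + (-0.4327) + (-0.0327) + (0.5102) = 11.4541
Denominator Σ(x_t−x̄)² = 46.0686
r_1 = 11.4541 / 46.0686 = 0.249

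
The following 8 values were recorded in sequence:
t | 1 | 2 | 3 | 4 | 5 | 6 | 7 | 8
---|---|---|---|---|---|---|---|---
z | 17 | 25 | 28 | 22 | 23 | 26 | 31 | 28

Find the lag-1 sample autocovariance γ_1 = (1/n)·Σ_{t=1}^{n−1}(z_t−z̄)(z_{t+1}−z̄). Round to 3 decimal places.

2.375

Mean z̄ = (17 + 25 + 28 + 22 + 23 + 26 + 31 + 28)/8 = 25.0000
Σ_{t=1}^{7}(z_t−z̄)(z_{t+1}−z̄) = 19.0000
γ_1 = 19.0000 / 8 = 2.375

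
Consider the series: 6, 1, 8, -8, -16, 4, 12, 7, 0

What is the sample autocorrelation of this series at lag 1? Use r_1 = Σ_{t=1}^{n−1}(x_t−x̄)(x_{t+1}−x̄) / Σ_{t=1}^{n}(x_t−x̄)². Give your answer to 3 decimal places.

0.216

Mean x̄ = (6 + 1 + 8 − 8 − 16 + 4 + 12 + 7 + 0)/9 = 1.5556
Numerator Σ_{t=1}^{8}(x_t−x̄)(x_{t+1}−x̄) = 131.1358
Denominator Σ(x_t−x̄)² = 608.2222
r_1 = 131.1358 / 608.2222 = 0.216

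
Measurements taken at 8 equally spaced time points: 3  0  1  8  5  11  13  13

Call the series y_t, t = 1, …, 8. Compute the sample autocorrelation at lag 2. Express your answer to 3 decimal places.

0.228

Mean ȳ = (3 + 0 + 1 + 8 + 5 + 11 + 13 + 13)/8 = 6.7500
Σ(y_t−ȳ)(y_{t+2}−ȳ) = (21.5625) + (-8.4375) + (10.0625) + (5.3125) + (-10.9375) + (26.5625) = 44.1250
Denominator Σ(y_t−ȳ)² = 193.5000
r_2 = 44.1250 / 193.5000 = 0.228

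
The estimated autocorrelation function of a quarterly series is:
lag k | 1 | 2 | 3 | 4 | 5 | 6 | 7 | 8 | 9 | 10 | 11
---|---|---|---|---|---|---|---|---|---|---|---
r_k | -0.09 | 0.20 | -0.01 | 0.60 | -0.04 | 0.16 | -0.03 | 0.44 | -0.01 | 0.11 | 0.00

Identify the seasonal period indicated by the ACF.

4

The largest autocorrelation is r_4 = 0.60, with a weaker echo at lag 8 (0.44); the remaining lags stay at or below 0.20.
The dominant spike at lag 4 indicates a seasonal period of 4.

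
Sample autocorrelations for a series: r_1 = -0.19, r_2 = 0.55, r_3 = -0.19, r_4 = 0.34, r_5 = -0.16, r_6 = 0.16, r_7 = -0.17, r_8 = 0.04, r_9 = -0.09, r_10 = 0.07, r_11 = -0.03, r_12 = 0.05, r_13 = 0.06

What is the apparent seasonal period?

The largest autocorrelation is r_2 = 0.55, with weaker echoes at lags 4 (0.34) and 6 (0.16); the remaining lags stay at or below 0.07.
The dominant spike at lag 2 indicates a seasonal period of 2.

2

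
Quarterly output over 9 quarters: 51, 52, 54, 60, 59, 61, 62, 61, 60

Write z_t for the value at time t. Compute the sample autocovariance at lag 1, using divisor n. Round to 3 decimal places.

Mean z̄ = (51 + 52 + 54 + 60 + 59 + 61 + 62 + 61 + 60)/9 = 57.7778
Σ_{t=1}^{8}(z_t−z̄)(z_{t+1}−z̄) = 93.6173
γ_1 = 93.6173 / 9 = 10.402

10.402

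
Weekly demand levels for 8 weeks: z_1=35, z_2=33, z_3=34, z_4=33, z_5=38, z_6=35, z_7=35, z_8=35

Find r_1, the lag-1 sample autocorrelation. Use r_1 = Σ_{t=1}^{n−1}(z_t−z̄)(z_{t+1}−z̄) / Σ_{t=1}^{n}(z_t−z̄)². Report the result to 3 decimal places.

-0.146

Mean z̄ = (35 + 33 + 34 + 33 + 38 + 35 + 35 + 35)/8 = 34.7500
Deviations from mean: 0.2500, -1.7500, -0.7500, -1.7500, 3.2500, 0.2500, 0.2500, 0.2500
Σ(z_t−z̄)(z_{t+1}−z̄) = (-0.4375) + (1.3125) + (1.3125) + (-5.6875) + (0.8125) + (0.0625) + (0.0625) = -2.5625
Denominator Σ(z_t−z̄)² = 17.5000
r_1 = -2.5625 / 17.5000 = -0.146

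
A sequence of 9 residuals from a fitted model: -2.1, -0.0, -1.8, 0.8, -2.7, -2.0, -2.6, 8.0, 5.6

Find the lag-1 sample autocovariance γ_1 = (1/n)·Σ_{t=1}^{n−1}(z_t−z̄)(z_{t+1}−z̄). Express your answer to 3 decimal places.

3.442

Mean z̄ = (-2.1 − 0.0 − 1.8 + 0.8 − 2.7 − 2.0 − 2.6 + 8.0 + 5.6)/9 = 0.3556
Σ_{t=1}^{8}(z_t−z̄)(z_{t+1}−z̄) = 30.9802
γ_1 = 30.9802 / 9 = 3.442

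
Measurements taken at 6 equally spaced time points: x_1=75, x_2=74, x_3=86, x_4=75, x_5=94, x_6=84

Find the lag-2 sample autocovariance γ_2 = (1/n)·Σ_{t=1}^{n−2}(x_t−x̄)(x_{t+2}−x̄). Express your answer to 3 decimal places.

Mean x̄ = (75 + 74 + 86 + 75 + 94 + 84)/6 = 81.3333
Deviations: -6.3333, -7.3333, 4.6667, -6.3333, 12.6667, 2.6667
Σ_{t=1}^{4}(x_t−x̄)(x_{t+2}−x̄) = 59.1111
γ_2 = 59.1111 / 6 = 9.852

9.852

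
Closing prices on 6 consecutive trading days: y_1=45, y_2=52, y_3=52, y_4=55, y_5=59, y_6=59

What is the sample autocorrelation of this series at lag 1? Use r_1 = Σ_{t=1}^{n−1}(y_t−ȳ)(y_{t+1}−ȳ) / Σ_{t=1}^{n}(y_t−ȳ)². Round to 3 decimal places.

Mean ȳ = (45 + 52 + 52 + 55 + 59 + 59)/6 = 53.6667
Numerator Σ_{t=1}^{5}(y_t−ȳ)(y_{t+1}−ȳ) = 50.5556
Denominator Σ(y_t−ȳ)² = 139.3333
r_1 = 50.5556 / 139.3333 = 0.363

0.363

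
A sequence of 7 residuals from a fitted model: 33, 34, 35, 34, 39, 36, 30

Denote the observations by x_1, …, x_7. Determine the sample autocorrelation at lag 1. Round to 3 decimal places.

Mean x̄ = (33 + 34 + 35 + 34 + 39 + 36 + 30)/7 = 34.4286
Deviations from mean: -1.4286, -0.4286, 0.5714, -0.4286, 4.5714, 1.5714, -4.4286
Σ(x_t−x̄)(x_{t+1}−x̄) = (0.6122) + (-0.2449) + (-0.2449) + (-1.9592) + (7.1837) + (-6.9592) = -1.6122
Denominator Σ(x_t−x̄)² = 45.7143
r_1 = -1.6122 / 45.7143 = -0.035

-0.035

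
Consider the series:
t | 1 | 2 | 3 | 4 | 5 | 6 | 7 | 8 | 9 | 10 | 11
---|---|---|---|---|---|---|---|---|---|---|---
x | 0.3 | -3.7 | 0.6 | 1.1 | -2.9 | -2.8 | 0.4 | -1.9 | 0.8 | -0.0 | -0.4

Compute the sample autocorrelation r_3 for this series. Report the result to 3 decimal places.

Mean x̄ = (0.3 − 3.7 + 0.6 + 1.1 − 2.9 − 2.8 + 0.4 − 1.9 + 0.8 − 0.0 − 0.4)/11 = -0.7727
Numerator Σ_{t=1}^{8}(x_t−x̄)(x_{t+3}−x̄) = 7.3450
Denominator Σ(x_t−x̄)² = 29.6018
r_3 = 7.3450 / 29.6018 = 0.248

0.248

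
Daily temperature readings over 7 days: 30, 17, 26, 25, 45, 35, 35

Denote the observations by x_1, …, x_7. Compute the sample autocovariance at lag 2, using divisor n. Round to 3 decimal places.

Mean x̄ = (30 + 17 + 26 + 25 + 45 + 35 + 35)/7 = 30.4286
Deviations: -0.4286, -13.4286, -4.4286, -5.4286, 14.5714, 4.5714, 4.5714
Σ_{t=1}^{5}(x_t−x̄)(x_{t+2}−x̄) = 52.0612
γ_2 = 52.0612 / 7 = 7.437

7.437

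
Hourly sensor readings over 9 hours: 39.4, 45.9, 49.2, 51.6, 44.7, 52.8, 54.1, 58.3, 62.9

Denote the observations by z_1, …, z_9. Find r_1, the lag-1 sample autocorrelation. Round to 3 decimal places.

Mean z̄ = (39.4 + 45.9 + 49.2 + 51.6 + 44.7 + 52.8 + 54.1 + 58.3 + 62.9)/9 = 50.9889
Numerator Σ_{t=1}^{8}(z_t−z̄)(z_{t+1}−z̄) = 167.2154
Denominator Σ(z_t−z̄)² = 411.6089
r_1 = 167.2154 / 411.6089 = 0.406

0.406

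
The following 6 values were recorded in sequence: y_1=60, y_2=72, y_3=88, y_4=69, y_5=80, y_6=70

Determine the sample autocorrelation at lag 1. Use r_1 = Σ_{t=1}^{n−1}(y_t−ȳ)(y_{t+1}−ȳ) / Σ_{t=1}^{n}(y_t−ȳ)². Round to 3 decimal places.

-0.243

Mean ȳ = (60 + 72 + 88 + 69 + 80 + 70)/6 = 73.1667
Deviations from mean: -13.1667, -1.1667, 14.8333, -4.1667, 6.8333, -3.1667
Numerator Σ_{t=1}^{5}(y_t−ȳ)(y_{t+1}−ȳ) = -113.8611
Denominator Σ(y_t−ȳ)² = 468.8333
r_1 = -113.8611 / 468.8333 = -0.243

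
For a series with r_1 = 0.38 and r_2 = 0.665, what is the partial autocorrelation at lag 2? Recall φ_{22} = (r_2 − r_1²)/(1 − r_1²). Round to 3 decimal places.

0.608

φ_{22} = (r_2 − r_1²) / (1 − r_1²)
r_1² = (0.38)² = 0.1444
Numerator = 0.665 − 0.1444 = 0.5206; denominator = 1 − 0.1444 = 0.8556
φ_{22} = 0.5206 / 0.8556 = 0.608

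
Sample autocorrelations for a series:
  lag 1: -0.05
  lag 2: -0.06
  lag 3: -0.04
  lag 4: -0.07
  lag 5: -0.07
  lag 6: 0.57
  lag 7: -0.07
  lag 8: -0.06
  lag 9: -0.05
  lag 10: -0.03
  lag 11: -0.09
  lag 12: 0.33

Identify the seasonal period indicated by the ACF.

6

The largest autocorrelation is r_6 = 0.57, with a weaker echo at lag 12 (0.33); the remaining lags stay at or below -0.03.
The dominant spike at lag 6 indicates a seasonal period of 6.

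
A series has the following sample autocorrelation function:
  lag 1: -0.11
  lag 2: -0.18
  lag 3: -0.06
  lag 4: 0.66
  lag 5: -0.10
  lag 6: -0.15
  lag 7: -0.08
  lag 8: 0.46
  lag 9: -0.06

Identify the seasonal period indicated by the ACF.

The largest autocorrelation is r_4 = 0.66, with a weaker echo at lag 8 (0.46); the remaining lags stay at or below -0.06.
The dominant spike at lag 4 indicates a seasonal period of 4.

4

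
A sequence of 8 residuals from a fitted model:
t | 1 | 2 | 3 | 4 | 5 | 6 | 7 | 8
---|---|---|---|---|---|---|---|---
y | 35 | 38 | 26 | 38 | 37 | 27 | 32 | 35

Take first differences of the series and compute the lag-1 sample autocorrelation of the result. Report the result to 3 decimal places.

-0.502

First differences Δy: 3, -12, 12, -1, -10, 5, 3
Mean of differences = 0.0000
Numerator Σ(Δy_t−Δȳ)(Δy_{t+1}−Δȳ) = -217.0000
Denominator Σ(Δy_t−Δȳ)² = 432.0000
r_1(Δy) = -217.0000 / 432.0000 = -0.502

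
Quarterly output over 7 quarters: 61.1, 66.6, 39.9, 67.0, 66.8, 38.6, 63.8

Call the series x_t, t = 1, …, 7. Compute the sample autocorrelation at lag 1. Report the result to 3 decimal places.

-0.510

Mean x̄ = (61.1 + 66.6 + 39.9 + 67.0 + 66.8 + 38.6 + 63.8)/7 = 57.6857
Deviations from mean: 3.4143, 8.9143, -17.7857, 9.3143, 9.1143, -19.0857, 6.1143
Numerator Σ_{t=1}^{6}(x_t−x̄)(x_{t+1}−x̄) = -499.5273
Denominator Σ(x_t−x̄)² = 978.9286
r_1 = -499.5273 / 978.9286 = -0.510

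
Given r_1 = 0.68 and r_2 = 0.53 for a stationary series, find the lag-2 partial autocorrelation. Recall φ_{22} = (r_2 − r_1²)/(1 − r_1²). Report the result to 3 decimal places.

0.126

φ_{22} = (r_2 − r_1²) / (1 − r_1²)
r_1² = (0.68)² = 0.4624
Numerator = 0.53 − 0.4624 = 0.0676; denominator = 1 − 0.4624 = 0.5376
φ_{22} = 0.0676 / 0.5376 = 0.126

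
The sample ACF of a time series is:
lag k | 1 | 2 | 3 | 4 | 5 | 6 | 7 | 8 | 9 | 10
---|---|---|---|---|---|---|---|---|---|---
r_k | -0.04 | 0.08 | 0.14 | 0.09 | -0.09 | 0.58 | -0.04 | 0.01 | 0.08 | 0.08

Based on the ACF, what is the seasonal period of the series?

The largest autocorrelation is r_6 = 0.58; the remaining lags stay at or below 0.14.
The dominant spike at lag 6 indicates a seasonal period of 6.

6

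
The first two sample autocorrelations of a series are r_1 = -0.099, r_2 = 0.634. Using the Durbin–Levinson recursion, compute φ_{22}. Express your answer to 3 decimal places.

φ_{22} = (r_2 − r_1²) / (1 − r_1²)
r_1² = (-0.099)² = 0.009801
Numerator = 0.634 − 0.0098 = 0.6242; denominator = 1 − 0.0098 = 0.9902
φ_{22} = 0.6242 / 0.9902 = 0.630

0.630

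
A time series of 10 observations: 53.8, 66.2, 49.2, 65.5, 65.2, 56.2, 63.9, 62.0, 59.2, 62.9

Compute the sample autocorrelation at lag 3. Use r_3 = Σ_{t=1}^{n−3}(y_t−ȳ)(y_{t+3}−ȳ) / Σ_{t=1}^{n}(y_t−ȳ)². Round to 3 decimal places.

Mean ȳ = (53.8 + 66.2 + 49.2 + 65.5 + 65.2 + 56.2 + 63.9 + 62.0 + 59.2 + 62.9)/10 = 60.4100
Numerator Σ_{t=1}^{7}(y_t−ȳ)(y_{t+3}−ȳ) = 80.4477
Denominator Σ(y_t−ȳ)² = 291.8290
r_3 = 80.4477 / 291.8290 = 0.276

0.276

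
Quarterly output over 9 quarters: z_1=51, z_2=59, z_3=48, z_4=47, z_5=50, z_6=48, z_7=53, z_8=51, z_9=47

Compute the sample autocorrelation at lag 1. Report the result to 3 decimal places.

-0.102

Mean z̄ = (51 + 59 + 48 + 47 + 50 + 48 + 53 + 51 + 47)/9 = 50.4444
Numerator Σ_{t=1}^{8}(z_t−z̄)(z_{t+1}−z̄) = -11.8642
Denominator Σ(z_t−z̄)² = 116.2222
r_1 = -11.8642 / 116.2222 = -0.102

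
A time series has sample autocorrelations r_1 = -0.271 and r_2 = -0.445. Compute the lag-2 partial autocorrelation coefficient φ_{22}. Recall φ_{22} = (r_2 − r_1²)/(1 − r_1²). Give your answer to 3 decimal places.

-0.560

φ_{22} = (r_2 − r_1²) / (1 − r_1²)
r_1² = (-0.271)² = 0.073441
Numerator = -0.445 − 0.0734 = -0.5184; denominator = 1 − 0.0734 = 0.9266
φ_{22} = -0.5184 / 0.9266 = -0.560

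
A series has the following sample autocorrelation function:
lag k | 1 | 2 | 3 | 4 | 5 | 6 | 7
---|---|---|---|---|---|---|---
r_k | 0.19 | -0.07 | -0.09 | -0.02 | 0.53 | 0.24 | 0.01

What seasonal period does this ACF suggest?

5

The largest autocorrelation is r_5 = 0.53; the remaining lags stay at or below 0.24.
The dominant spike at lag 5 indicates a seasonal period of 5.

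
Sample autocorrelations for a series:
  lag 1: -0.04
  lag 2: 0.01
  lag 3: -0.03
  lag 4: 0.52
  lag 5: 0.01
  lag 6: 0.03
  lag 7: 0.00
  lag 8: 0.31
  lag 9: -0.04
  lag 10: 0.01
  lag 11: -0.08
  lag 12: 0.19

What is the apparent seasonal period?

4

The largest autocorrelation is r_4 = 0.52, with weaker echoes at lags 8 (0.31) and 12 (0.19); the remaining lags stay at or below 0.03.
The dominant spike at lag 4 indicates a seasonal period of 4.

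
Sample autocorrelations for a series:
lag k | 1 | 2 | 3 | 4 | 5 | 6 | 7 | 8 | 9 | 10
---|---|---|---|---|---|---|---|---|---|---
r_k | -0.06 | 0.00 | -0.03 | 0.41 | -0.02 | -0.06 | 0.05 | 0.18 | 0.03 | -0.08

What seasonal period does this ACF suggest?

4

The largest autocorrelation is r_4 = 0.41, with a weaker echo at lag 8 (0.18); the remaining lags stay at or below 0.05.
The dominant spike at lag 4 indicates a seasonal period of 4.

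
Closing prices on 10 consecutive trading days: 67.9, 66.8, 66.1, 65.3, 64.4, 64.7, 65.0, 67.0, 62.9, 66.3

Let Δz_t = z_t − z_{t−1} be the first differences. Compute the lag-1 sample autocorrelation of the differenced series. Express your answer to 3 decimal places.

-0.576

First differences Δz: -1.1, -0.7, -0.8, -0.9, 0.3, 0.3, 2.0, -4.1, 3.4
Mean of differences = -0.1778
Numerator Σ(Δz_t−Δz̄)(Δz_{t+1}−Δz̄) = -20.3949
Denominator Σ(Δz_t−Δz̄)² = 35.4156
r_1(Δz) = -20.3949 / 35.4156 = -0.576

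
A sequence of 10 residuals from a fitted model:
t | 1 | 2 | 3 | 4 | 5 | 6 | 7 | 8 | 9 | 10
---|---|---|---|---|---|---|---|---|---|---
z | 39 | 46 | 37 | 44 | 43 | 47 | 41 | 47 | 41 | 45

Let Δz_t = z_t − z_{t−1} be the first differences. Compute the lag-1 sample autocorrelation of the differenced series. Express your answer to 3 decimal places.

-0.804

First differences Δz: 7, -9, 7, -1, 4, -6, 6, -6, 4
Mean of differences = 0.6667
Numerator Σ(Δz_t−Δz̄)(Δz_{t+1}−Δz̄) = -254.1111
Denominator Σ(Δz_t−Δz̄)² = 316.0000
r_1(Δz) = -254.1111 / 316.0000 = -0.804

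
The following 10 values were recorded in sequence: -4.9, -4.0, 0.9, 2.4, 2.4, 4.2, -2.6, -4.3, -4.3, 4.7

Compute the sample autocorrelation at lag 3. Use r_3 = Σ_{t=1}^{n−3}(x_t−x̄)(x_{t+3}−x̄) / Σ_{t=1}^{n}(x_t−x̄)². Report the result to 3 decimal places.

Mean x̄ = (-4.9 − 4.0 + 0.9 + 2.4 + 2.4 + 4.2 − 2.6 − 4.3 − 4.3 + 4.7)/10 = -0.5500
Numerator Σ_{t=1}^{7}(x_t−x̄)(x_{t+3}−x̄) = -61.8075
Denominator Σ(x_t−x̄)² = 132.7850
r_3 = -61.8075 / 132.7850 = -0.465

-0.465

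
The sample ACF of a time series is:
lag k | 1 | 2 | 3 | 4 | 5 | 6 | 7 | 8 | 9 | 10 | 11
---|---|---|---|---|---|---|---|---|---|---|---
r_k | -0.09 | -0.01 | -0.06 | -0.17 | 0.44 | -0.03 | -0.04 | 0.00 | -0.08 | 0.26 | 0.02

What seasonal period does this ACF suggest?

The largest autocorrelation is r_5 = 0.44, with a weaker echo at lag 10 (0.26); the remaining lags stay at or below 0.02.
The dominant spike at lag 5 indicates a seasonal period of 5.

5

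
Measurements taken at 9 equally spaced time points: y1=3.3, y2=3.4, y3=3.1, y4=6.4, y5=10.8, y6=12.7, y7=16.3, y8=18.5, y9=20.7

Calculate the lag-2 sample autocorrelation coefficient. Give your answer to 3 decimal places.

Mean ȳ = (3.3 + 3.4 + 3.1 + 6.4 + 10.8 + 12.7 + 16.3 + 18.5 + 20.7)/9 = 10.5778
Numerator Σ_{t=1}^{7}(y_t−ȳ)(y_{t+2}−ȳ) = 149.8868
Denominator Σ(y_t−ȳ)² = 380.3756
r_2 = 149.8868 / 380.3756 = 0.394

0.394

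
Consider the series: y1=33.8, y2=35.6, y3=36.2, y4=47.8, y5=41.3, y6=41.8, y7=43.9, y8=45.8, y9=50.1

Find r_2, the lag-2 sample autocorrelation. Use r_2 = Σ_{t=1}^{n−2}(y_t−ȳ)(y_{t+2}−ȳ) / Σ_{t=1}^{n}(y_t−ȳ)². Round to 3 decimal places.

Mean ȳ = (33.8 + 35.6 + 36.2 + 47.8 + 41.3 + 41.8 + 43.9 + 45.8 + 50.1)/9 = 41.8111
Numerator Σ_{t=1}^{7}(y_t−ȳ)(y_{t+2}−ȳ) = 26.7575
Denominator Σ(y_t−ȳ)² = 259.3489
r_2 = 26.7575 / 259.3489 = 0.103

0.103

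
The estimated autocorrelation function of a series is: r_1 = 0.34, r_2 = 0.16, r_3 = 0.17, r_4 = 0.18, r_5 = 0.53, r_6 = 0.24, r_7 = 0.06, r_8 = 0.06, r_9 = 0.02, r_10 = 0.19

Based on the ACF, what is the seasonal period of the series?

5

The largest autocorrelation is r_5 = 0.53; the remaining lags stay at or below 0.34. The elevated value at lag 1 (0.34), dropping to 0.16 at lag 2, reflects decaying short-term dependence rather than seasonality.
The dominant spike at lag 5 indicates a seasonal period of 5.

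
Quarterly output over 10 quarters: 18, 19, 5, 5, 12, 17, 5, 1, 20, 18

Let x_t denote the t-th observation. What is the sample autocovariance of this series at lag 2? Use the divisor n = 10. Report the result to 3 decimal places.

-30.300

Mean x̄ = (18 + 19 + 5 + 5 + 12 + 17 + 5 + 1 + 20 + 18)/10 = 12.0000
Σ_{t=1}^{8}(x_t−x̄)(x_{t+2}−x̄) = -303.0000
γ_2 = -303.0000 / 10 = -30.300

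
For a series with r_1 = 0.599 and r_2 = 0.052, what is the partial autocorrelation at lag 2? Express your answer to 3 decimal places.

φ_{22} = (r_2 − r_1²) / (1 − r_1²)
r_1² = (0.599)² = 0.358801
Numerator = 0.052 − 0.3588 = -0.3068; denominator = 1 − 0.3588 = 0.6412
φ_{22} = -0.3068 / 0.6412 = -0.478

-0.478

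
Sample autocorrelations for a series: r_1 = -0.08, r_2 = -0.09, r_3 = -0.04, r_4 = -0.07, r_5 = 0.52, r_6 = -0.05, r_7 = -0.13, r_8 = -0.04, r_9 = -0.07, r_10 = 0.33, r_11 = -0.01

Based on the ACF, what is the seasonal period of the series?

5

The largest autocorrelation is r_5 = 0.52, with a weaker echo at lag 10 (0.33); the remaining lags stay at or below -0.01.
The dominant spike at lag 5 indicates a seasonal period of 5.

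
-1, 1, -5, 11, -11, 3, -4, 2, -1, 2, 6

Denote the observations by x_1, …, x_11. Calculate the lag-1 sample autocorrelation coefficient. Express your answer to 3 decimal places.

Mean x̄ = (-1 + 1 − 5 + 11 − 11 + 3 − 4 + 2 − 1 + 2 + 6)/11 = 0.2727
Numerator Σ_{t=1}^{10}(x_t−x̄)(x_{t+1}−x̄) = -226.5289
Denominator Σ(x_t−x̄)² = 338.1818
r_1 = -226.5289 / 338.1818 = -0.670

-0.670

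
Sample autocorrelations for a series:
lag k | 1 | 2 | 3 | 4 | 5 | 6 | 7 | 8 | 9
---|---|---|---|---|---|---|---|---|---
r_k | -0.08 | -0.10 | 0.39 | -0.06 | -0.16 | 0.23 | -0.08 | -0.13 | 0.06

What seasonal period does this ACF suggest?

3

The largest autocorrelation is r_3 = 0.39, with a weaker echo at lag 6 (0.23); the remaining lags stay at or below 0.06.
The dominant spike at lag 3 indicates a seasonal period of 3.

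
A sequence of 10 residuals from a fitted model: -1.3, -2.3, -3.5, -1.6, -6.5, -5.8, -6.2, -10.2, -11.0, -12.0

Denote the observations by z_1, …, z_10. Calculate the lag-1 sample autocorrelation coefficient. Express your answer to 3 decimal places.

0.621

Mean z̄ = (-1.3 − 2.3 − 3.5 − 1.6 − 6.5 − 5.8 − 6.2 − 10.2 − 11.0 − 12.0)/10 = -6.0400
Numerator Σ_{t=1}^{9}(z_t−z̄)(z_{t+1}−z̄) = 87.1744
Denominator Σ(z_t−z̄)² = 140.3440
r_1 = 87.1744 / 140.3440 = 0.621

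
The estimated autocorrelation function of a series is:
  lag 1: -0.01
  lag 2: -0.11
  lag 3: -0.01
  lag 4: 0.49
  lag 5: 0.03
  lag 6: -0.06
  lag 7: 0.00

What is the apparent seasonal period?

The largest autocorrelation is r_4 = 0.49; the remaining lags stay at or below 0.03.
The dominant spike at lag 4 indicates a seasonal period of 4.

4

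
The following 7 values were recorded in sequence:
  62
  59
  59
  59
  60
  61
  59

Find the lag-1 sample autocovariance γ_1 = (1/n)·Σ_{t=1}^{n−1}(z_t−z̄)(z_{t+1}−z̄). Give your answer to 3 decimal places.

-0.187

Mean z̄ = (62 + 59 + 59 + 59 + 60 + 61 + 59)/7 = 59.8571
Σ_{t=1}^{6}(z_t−z̄)(z_{t+1}−z̄) = -1.3061
γ_1 = -1.3061 / 7 = -0.187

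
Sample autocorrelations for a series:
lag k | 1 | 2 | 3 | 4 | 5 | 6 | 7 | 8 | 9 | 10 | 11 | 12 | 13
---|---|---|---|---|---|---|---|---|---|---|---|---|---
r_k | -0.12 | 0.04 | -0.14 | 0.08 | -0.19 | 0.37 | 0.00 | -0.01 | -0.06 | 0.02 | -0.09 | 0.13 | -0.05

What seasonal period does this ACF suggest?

The largest autocorrelation is r_6 = 0.37; the remaining lags stay at or below 0.13.
The dominant spike at lag 6 indicates a seasonal period of 6.

6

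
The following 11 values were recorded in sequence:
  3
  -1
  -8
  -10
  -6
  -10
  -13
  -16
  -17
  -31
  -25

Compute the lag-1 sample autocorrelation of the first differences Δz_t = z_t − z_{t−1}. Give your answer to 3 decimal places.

First differences Δz: -4, -7, -2, 4, -4, -3, -3, -1, -14, 6
Mean of differences = -2.8000
Numerator Σ(Δz_t−Δz̄)(Δz_{t+1}−Δz̄) = -119.8400
Denominator Σ(Δz_t−Δz̄)² = 273.6000
r_1(Δz) = -119.8400 / 273.6000 = -0.438

-0.438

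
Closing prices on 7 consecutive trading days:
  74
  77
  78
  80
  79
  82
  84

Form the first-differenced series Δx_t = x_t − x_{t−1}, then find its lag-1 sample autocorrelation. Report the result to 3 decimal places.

-0.451

First differences Δx: 3, 1, 2, -1, 3, 2
Mean of differences = 1.6667
Numerator Σ(Δx_t−Δx̄)(Δx_{t+1}−Δx̄) = -5.1111
Denominator Σ(Δx_t−Δx̄)² = 11.3333
r_1(Δx) = -5.1111 / 11.3333 = -0.451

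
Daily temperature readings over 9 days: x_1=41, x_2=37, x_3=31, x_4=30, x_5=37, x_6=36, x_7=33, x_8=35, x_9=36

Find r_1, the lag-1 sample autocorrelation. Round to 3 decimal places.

0.161

Mean x̄ = (41 + 37 + 31 + 30 + 37 + 36 + 33 + 35 + 36)/9 = 35.1111
Numerator Σ_{t=1}^{8}(x_t−x̄)(x_{t+1}−x̄) = 14.6543
Denominator Σ(x_t−x̄)² = 90.8889
r_1 = 14.6543 / 90.8889 = 0.161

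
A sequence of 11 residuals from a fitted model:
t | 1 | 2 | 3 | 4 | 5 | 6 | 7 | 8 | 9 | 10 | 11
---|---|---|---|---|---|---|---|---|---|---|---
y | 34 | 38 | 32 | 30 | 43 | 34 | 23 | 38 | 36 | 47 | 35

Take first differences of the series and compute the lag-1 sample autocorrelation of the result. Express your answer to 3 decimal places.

First differences Δy: 4, -6, -2, 13, -9, -11, 15, -2, 11, -12
Mean of differences = 0.1000
Numerator Σ(Δy_t−Δȳ)(Δy_{t+1}−Δȳ) = -405.9100
Denominator Σ(Δy_t−Δȳ)² = 920.9000
r_1(Δy) = -405.9100 / 920.9000 = -0.441

-0.441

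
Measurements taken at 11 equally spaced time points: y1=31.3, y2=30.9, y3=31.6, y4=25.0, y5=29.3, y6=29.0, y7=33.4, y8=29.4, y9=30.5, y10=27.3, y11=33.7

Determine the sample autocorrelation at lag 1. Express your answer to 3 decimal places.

-0.276

Mean ȳ = (31.3 + 30.9 + 31.6 + 25.0 + 29.3 + 29.0 + 33.4 + 29.4 + 30.5 + 27.3 + 33.7)/11 = 30.1273
Numerator Σ_{t=1}^{10}(y_t−ȳ)(y_{t+1}−ȳ) = -17.8280
Denominator Σ(y_t−ȳ)² = 64.5218
r_1 = -17.8280 / 64.5218 = -0.276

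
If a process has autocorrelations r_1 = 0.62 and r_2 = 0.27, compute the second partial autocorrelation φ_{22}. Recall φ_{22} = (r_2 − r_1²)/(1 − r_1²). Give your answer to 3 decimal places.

-0.186

φ_{22} = (r_2 − r_1²) / (1 − r_1²)
r_1² = (0.62)² = 0.3844
Numerator = 0.27 − 0.3844 = -0.1144; denominator = 1 − 0.3844 = 0.6156
φ_{22} = -0.1144 / 0.6156 = -0.186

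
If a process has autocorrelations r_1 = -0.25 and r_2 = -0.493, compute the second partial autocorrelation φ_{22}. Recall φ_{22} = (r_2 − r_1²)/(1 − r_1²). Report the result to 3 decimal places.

-0.593

φ_{22} = (r_2 − r_1²) / (1 − r_1²)
r_1² = (-0.25)² = 0.0625
Numerator = -0.493 − 0.0625 = -0.5555; denominator = 1 − 0.0625 = 0.9375
φ_{22} = -0.5555 / 0.9375 = -0.593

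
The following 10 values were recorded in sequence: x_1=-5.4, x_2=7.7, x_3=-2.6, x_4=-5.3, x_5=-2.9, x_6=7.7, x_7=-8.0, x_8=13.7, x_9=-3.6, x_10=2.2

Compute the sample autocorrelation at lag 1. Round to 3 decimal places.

-0.622

Mean x̄ = (-5.4 + 7.7 − 2.6 − 5.3 − 2.9 + 7.7 − 8.0 + 13.7 − 3.6 + 2.2)/10 = 0.3500
Numerator Σ_{t=1}^{9}(x_t−x̄)(x_{t+1}−x̄) = -285.6875
Denominator Σ(x_t−x̄)² = 459.2650
r_1 = -285.6875 / 459.2650 = -0.622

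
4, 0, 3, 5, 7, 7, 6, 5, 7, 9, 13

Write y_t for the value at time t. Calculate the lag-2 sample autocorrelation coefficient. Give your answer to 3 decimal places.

0.098

Mean ȳ = (4 + 0 + 3 + 5 + 7 + 7 + 6 + 5 + 7 + 9 + 13)/11 = 6.0000
Numerator Σ_{t=1}^{9}(y_t−ȳ)(y_{t+2}−ȳ) = 11.0000
Denominator Σ(y_t−ȳ)² = 112.0000
r_2 = 11.0000 / 112.0000 = 0.098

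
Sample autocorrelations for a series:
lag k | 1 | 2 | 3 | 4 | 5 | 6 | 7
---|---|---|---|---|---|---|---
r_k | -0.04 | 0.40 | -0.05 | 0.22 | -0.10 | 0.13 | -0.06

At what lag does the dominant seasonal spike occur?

2

The largest autocorrelation is r_2 = 0.40, with a weaker echo at lag 4 (0.22); the remaining lags stay at or below 0.13.
The dominant spike at lag 2 indicates a seasonal period of 2.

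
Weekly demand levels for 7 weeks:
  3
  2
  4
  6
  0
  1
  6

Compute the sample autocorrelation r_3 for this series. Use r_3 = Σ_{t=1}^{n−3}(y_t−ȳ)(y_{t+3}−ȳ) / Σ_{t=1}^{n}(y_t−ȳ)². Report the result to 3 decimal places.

0.289

Mean ȳ = (3 + 2 + 4 + 6 + 0 + 1 + 6)/7 = 3.1429
Deviations from mean: -0.1429, -1.1429, 0.8571, 2.8571, -3.1429, -2.1429, 2.8571
Σ(y_t−ȳ)(y_{t+3}−ȳ) = (-0.4082) + (3.5918) + (-1.8367) + (8.1633) = 9.5102
Denominator Σ(y_t−ȳ)² = 32.8571
r_3 = 9.5102 / 32.8571 = 0.289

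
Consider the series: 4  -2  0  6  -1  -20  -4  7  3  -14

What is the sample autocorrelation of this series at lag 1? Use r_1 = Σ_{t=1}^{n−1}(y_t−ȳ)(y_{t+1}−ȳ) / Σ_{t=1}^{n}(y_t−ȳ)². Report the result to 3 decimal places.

0.014

Mean ȳ = (4 − 2 + 0 + 6 − 1 − 20 − 4 + 7 + 3 − 14)/10 = -2.1000
Numerator Σ_{t=1}^{9}(y_t−ȳ)(y_{t+1}−ȳ) = 9.4900
Denominator Σ(y_t−ȳ)² = 682.9000
r_1 = 9.4900 / 682.9000 = 0.014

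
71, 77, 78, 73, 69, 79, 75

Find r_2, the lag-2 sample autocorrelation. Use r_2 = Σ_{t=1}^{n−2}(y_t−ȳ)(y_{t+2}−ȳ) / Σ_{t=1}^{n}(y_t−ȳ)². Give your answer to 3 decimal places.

Mean ȳ = (71 + 77 + 78 + 73 + 69 + 79 + 75)/7 = 74.5714
Σ(y_t−ȳ)(y_{t+2}−ȳ) = (-12.2449) + (-3.8163) + (-19.1020) + (-6.9592) + (-2.3878) = -44.5102
Denominator Σ(y_t−ȳ)² = 83.7143
r_2 = -44.5102 / 83.7143 = -0.532

-0.532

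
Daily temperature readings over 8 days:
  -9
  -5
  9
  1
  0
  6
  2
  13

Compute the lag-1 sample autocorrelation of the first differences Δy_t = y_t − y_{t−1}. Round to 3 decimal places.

First differences Δy: 4, 14, -8, -1, 6, -4, 11
Mean of differences = 3.1429
Numerator Σ(Δy_t−Δȳ)(Δy_{t+1}−Δȳ) = -153.8776
Denominator Σ(Δy_t−Δȳ)² = 380.8571
r_1(Δy) = -153.8776 / 380.8571 = -0.404

-0.404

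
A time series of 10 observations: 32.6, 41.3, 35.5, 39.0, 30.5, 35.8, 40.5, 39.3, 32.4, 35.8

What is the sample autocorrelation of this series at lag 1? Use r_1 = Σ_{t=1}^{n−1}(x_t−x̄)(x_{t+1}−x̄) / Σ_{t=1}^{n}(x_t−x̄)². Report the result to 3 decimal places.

Mean x̄ = (32.6 + 41.3 + 35.5 + 39.0 + 30.5 + 35.8 + 40.5 + 39.3 + 32.4 + 35.8)/10 = 36.2700
Numerator Σ_{t=1}^{9}(x_t−x̄)(x_{t+1}−x̄) = -36.5539
Denominator Σ(x_t−x̄)² = 122.6010
r_1 = -36.5539 / 122.6010 = -0.298

-0.298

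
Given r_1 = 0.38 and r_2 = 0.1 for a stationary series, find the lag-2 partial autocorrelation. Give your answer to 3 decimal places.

φ_{22} = (r_2 − r_1²) / (1 − r_1²)
r_1² = (0.38)² = 0.1444
Numerator = 0.1 − 0.1444 = -0.0444; denominator = 1 − 0.1444 = 0.8556
φ_{22} = -0.0444 / 0.8556 = -0.052

-0.052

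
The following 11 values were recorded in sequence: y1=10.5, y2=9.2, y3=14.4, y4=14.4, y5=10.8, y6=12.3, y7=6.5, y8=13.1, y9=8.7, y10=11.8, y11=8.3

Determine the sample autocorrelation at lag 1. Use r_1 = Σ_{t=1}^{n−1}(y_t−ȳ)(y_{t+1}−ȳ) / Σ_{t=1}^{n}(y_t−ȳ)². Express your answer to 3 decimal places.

Mean ȳ = (10.5 + 9.2 + 14.4 + 14.4 + 10.8 + 12.3 + 6.5 + 13.1 + 8.7 + 11.8 + 8.3)/11 = 10.9091
Numerator Σ_{t=1}^{10}(y_t−ȳ)(y_{t+1}−ȳ) = -18.5383
Denominator Σ(y_t−ȳ)² = 66.1291
r_1 = -18.5383 / 66.1291 = -0.280

-0.280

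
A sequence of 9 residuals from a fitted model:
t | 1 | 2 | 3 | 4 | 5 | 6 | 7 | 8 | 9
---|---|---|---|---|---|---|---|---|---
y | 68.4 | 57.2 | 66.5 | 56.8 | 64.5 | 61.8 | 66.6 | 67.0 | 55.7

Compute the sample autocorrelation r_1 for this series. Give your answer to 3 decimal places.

-0.522

Mean ȳ = (68.4 + 57.2 + 66.5 + 56.8 + 64.5 + 61.8 + 66.6 + 67.0 + 55.7)/9 = 62.7222
Numerator Σ_{t=1}^{8}(y_t−ȳ)(y_{t+1}−ȳ) = -103.7838
Denominator Σ(y_t−ȳ)² = 198.7356
r_1 = -103.7838 / 198.7356 = -0.522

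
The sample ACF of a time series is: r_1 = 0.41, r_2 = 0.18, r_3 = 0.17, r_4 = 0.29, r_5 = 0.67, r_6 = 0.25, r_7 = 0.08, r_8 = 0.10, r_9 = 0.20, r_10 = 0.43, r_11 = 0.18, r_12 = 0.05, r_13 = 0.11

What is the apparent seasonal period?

5

The largest autocorrelation is r_5 = 0.67, with a weaker echo at lag 10 (0.43); the remaining lags stay at or below 0.41. The elevated value at lag 1 (0.41), dropping to 0.18 at lag 2, reflects decaying short-term dependence rather than seasonality.
The dominant spike at lag 5 indicates a seasonal period of 5.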